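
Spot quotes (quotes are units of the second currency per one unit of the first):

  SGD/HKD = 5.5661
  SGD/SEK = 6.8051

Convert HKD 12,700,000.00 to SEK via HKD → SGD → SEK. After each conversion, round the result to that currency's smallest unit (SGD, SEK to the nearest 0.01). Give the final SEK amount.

SEK 15,526,988.37

HKD 12,700,000.00 ÷ 5.5661 = SGD 2,281,669.39
SGD 2,281,669.39 × 6.8051 = SEK 15,526,988.37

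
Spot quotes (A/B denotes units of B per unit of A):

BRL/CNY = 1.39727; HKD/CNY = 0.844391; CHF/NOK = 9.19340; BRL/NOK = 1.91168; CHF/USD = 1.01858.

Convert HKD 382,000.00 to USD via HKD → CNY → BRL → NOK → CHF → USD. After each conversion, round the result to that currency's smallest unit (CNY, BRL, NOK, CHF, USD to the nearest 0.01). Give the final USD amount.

USD 48,894.59

HKD 382,000.00 × 0.844391 = CNY 322,557.36
CNY 322,557.36 ÷ 1.39727 = BRL 230,848.27
BRL 230,848.27 × 1.91168 = NOK 441,308.02
NOK 441,308.02 ÷ 9.19340 = CHF 48,002.70
CHF 48,002.70 × 1.01858 = USD 48,894.59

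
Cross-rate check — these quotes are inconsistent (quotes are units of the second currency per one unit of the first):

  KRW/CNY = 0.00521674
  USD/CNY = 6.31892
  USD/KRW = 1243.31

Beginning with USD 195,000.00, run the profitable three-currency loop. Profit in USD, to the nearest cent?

Profit: USD 5,156.81

Profitable loop is USD → KRW → CNY → USD:
USD 195,000.00 × 1243.31 = KRW 242,445,450
KRW 242,445,450 × 0.00521674 = CNY 1,264,774.88
CNY 1,264,774.88 ÷ 6.31892 = USD 200,156.81
Profit = USD 200,156.81 − USD 195,000.00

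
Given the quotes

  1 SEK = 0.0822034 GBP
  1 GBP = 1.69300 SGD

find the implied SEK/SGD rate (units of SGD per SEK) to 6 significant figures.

SEK/SGD = 0.139170

1 SEK × 0.0822034 = 0.0822034 GBP
0.0822034 GBP × 1.69300 = 0.13917 SGD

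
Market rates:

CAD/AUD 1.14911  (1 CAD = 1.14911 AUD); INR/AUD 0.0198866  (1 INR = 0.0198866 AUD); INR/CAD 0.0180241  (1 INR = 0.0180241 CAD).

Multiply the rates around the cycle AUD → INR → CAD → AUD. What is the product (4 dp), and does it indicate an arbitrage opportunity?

Around AUD → INR → CAD → AUD: 1 ÷ 0.0198866 × 0.0180241 × 1.14911 = 1.041489
Product > 1; profitable direction is AUD → INR → CAD → AUD.

1.0415 (arbitrage exists)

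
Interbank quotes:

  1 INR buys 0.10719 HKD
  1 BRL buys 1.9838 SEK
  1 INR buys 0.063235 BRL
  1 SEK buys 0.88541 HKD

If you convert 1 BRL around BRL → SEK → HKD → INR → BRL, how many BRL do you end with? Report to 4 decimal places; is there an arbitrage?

1.0362 (arbitrage exists)

Around BRL → SEK → HKD → INR → BRL: 1 × 1.9838 × 0.88541 ÷ 0.10719 × 0.063235 = 1.036205
Product > 1; profitable direction is BRL → SEK → HKD → INR → BRL.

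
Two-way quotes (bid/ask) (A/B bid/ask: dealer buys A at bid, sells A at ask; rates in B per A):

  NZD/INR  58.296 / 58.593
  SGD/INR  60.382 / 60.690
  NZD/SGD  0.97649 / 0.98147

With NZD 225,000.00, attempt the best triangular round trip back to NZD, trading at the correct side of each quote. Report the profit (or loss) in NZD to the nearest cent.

Best loop NZD → SGD → INR → NZD:
NZD 225,000.00 × 0.97649 (sell NZD at bid) = SGD 219,710.25
SGD 219,710.25 × 60.382 (sell SGD at bid) = INR 13,266,544.32
INR 13,266,544.32 ÷ 58.593 (buy NZD at ask) = NZD 226,418.59

Net profit: NZD 1,418.59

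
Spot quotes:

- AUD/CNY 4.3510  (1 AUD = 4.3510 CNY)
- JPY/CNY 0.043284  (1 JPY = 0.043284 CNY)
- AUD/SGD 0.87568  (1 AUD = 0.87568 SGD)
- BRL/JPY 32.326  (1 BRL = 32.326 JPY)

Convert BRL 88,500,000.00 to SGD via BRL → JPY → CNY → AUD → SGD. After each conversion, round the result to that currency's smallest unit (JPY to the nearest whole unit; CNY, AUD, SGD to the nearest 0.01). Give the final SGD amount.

BRL 88,500,000.00 × 32.326 = JPY 2,860,851,000
JPY 2,860,851,000 × 0.043284 = CNY 123,829,074.68
CNY 123,829,074.68 ÷ 4.3510 = AUD 28,459,911.44
AUD 28,459,911.44 × 0.87568 = SGD 24,921,775.25

SGD 24,921,775.25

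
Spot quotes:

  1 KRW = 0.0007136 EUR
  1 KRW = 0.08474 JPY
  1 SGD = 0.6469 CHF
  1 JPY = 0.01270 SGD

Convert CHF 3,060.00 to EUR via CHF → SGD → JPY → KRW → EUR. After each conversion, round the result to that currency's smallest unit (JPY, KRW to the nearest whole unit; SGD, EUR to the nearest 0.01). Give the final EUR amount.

EUR 3,136.51

CHF 3,060.00 ÷ 0.6469 = SGD 4,730.25
SGD 4,730.25 ÷ 0.01270 = JPY 372,461
JPY 372,461 ÷ 0.08474 = KRW 4,395,339
KRW 4,395,339 × 0.0007136 = EUR 3,136.51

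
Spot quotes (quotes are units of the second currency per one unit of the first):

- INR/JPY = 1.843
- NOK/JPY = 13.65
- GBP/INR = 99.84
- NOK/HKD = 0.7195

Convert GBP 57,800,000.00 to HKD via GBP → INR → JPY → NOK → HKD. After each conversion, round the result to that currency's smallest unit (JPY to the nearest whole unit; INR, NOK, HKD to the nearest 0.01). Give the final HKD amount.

GBP 57,800,000.00 × 99.84 = INR 5,770,752,000.00
INR 5,770,752,000.00 × 1.843 = JPY 10,635,495,936
JPY 10,635,495,936 ÷ 13.65 = NOK 779,157,211.43
NOK 779,157,211.43 × 0.7195 = HKD 560,603,613.62

HKD 560,603,613.62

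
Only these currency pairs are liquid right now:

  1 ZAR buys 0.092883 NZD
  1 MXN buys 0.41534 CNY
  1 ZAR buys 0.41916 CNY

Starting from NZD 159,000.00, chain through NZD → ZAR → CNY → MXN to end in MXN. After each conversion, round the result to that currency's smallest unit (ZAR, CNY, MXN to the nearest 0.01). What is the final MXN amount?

MXN 1,727,575.22

NZD 159,000.00 ÷ 0.092883 = ZAR 1,711,831.01
ZAR 1,711,831.01 × 0.41916 = CNY 717,531.09
CNY 717,531.09 ÷ 0.41534 = MXN 1,727,575.22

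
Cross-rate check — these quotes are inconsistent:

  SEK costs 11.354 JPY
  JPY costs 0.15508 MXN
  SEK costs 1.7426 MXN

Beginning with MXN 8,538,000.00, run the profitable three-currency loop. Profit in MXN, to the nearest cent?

Profitable loop is MXN → SEK → JPY → MXN:
MXN 8,538,000.00 ÷ 1.7426 = SEK 4,899,575.35
SEK 4,899,575.35 × 11.354 = JPY 55,629,778
JPY 55,629,778 × 0.15508 = MXN 8,627,066.05
Profit = MXN 8,627,066.05 − MXN 8,538,000.00

Profit: MXN 89,066.05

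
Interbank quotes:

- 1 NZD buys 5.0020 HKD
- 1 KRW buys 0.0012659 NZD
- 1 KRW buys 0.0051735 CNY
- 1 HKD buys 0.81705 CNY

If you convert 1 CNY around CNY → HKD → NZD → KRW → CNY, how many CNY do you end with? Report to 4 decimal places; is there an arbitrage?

1.0000 (no arbitrage)

Around CNY → HKD → NZD → KRW → CNY: 1 ÷ 0.81705 ÷ 5.0020 ÷ 0.0012659 × 0.0051735 = 0.999983
Product ≈ 1 (deviation 0.002%, within rounding noise).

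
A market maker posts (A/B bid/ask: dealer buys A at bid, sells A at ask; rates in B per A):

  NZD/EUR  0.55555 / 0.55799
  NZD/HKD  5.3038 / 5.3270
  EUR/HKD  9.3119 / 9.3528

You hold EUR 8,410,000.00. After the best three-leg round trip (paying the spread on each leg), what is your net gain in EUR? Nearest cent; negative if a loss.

Best loop EUR → NZD → HKD → EUR:
EUR 8,410,000.00 ÷ 0.55799 (buy NZD at ask) = NZD 15,071,954.69
NZD 15,071,954.69 × 5.3038 (sell NZD at bid) = HKD 79,938,633.31
HKD 79,938,633.31 ÷ 9.3528 (buy EUR at ask) = EUR 8,547,026.91

Net profit: EUR 137,026.91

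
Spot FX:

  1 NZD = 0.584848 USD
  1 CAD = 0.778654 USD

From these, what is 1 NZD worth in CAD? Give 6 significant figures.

NZD/CAD = 0.751101

1 NZD × 0.584848 = 0.584848 USD
0.584848 USD ÷ 0.778654 = 0.751101 CAD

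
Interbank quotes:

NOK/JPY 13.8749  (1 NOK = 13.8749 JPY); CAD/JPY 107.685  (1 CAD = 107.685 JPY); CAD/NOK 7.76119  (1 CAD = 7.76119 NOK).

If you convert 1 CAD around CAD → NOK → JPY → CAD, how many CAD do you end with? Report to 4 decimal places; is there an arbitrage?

1.0000 (no arbitrage)

Around CAD → NOK → JPY → CAD: 1 × 7.76119 × 13.8749 ÷ 107.685 = 1.000007
Product ≈ 1 (deviation 0.001%, within rounding noise).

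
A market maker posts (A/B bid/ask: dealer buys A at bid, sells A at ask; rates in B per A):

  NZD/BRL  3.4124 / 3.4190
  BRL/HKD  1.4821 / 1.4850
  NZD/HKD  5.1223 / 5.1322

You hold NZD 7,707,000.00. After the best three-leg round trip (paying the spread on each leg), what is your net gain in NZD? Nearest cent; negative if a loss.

Best loop NZD → HKD → BRL → NZD:
NZD 7,707,000.00 × 5.1223 (sell NZD at bid) = HKD 39,477,566.10
HKD 39,477,566.10 ÷ 1.4850 (buy BRL at ask) = BRL 26,584,219.60
BRL 26,584,219.60 ÷ 3.4190 (buy NZD at ask) = NZD 7,775,437.14

Net profit: NZD 68,437.14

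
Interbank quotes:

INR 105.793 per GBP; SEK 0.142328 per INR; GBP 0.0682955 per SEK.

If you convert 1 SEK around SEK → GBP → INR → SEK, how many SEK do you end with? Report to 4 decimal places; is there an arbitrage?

1.0283 (arbitrage exists)

Around SEK → GBP → INR → SEK: 1 × 0.0682955 × 105.793 × 0.142328 = 1.028346
Product > 1; profitable direction is SEK → GBP → INR → SEK.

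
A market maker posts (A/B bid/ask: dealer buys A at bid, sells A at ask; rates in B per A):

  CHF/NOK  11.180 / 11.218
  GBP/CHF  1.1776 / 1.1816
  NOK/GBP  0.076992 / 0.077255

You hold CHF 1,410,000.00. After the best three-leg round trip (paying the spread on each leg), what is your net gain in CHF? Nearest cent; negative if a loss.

Best loop CHF → NOK → GBP → CHF:
CHF 1,410,000.00 × 11.180 (sell CHF at bid) = NOK 15,763,800.00
NOK 15,763,800.00 × 0.076992 (sell NOK at bid) = GBP 1,213,686.49
GBP 1,213,686.49 × 1.1776 (sell GBP at bid) = CHF 1,429,237.21

Net profit: CHF 19,237.21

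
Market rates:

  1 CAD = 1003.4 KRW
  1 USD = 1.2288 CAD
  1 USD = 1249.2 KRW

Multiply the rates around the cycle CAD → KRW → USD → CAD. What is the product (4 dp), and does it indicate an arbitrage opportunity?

0.9870 (arbitrage exists)

Around CAD → KRW → USD → CAD: 1 × 1003.4 ÷ 1249.2 × 1.2288 = 0.987014
Product < 1; profitable direction is CAD → USD → KRW → CAD.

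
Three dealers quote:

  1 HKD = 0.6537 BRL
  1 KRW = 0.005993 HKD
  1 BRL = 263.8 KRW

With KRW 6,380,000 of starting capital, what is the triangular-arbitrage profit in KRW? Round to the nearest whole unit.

Profitable loop is KRW → HKD → BRL → KRW:
KRW 6,380,000 × 0.005993 = HKD 38,235.34
HKD 38,235.34 × 0.6537 = BRL 24,994.44
BRL 24,994.44 × 263.8 = KRW 6,593,534
Profit = KRW 6,593,534 − KRW 6,380,000

Profit: KRW 213,534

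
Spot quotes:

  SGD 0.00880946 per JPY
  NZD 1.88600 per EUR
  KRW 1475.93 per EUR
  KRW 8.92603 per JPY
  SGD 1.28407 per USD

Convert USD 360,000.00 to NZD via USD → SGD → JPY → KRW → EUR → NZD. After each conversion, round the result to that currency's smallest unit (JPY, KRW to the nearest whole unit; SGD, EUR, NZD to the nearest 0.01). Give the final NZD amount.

NZD 598,516.57

USD 360,000.00 × 1.28407 = SGD 462,265.20
SGD 462,265.20 ÷ 0.00880946 = JPY 52,473,727
JPY 52,473,727 × 8.92603 = KRW 468,382,061
KRW 468,382,061 ÷ 1475.93 = EUR 317,347.07
EUR 317,347.07 × 1.88600 = NZD 598,516.57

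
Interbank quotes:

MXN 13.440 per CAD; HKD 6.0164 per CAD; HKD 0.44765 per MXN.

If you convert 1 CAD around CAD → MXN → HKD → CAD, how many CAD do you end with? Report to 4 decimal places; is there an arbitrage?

Around CAD → MXN → HKD → CAD: 1 × 13.440 × 0.44765 ÷ 6.0164 = 1.000003
Product ≈ 1 (deviation 0.000%, within rounding noise).

1.0000 (no arbitrage)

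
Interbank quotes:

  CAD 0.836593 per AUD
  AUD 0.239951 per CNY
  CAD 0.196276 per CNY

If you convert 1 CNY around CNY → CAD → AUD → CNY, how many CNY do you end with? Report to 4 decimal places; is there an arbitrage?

Around CNY → CAD → AUD → CNY: 1 × 0.196276 ÷ 0.836593 ÷ 0.239951 = 0.977756
Product < 1; profitable direction is CNY → AUD → CAD → CNY.

0.9778 (arbitrage exists)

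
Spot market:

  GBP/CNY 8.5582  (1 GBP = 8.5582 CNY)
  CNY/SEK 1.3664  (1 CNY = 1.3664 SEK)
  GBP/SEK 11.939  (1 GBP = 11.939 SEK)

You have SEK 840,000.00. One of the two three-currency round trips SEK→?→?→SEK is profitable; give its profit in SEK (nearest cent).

Profit: SEK 17,604.31

Profitable loop is SEK → CNY → GBP → SEK:
SEK 840,000.00 ÷ 1.3664 = CNY 614,754.10
CNY 614,754.10 ÷ 8.5582 = GBP 71,832.17
GBP 71,832.17 × 11.939 = SEK 857,604.31
Profit = SEK 857,604.31 − SEK 840,000.00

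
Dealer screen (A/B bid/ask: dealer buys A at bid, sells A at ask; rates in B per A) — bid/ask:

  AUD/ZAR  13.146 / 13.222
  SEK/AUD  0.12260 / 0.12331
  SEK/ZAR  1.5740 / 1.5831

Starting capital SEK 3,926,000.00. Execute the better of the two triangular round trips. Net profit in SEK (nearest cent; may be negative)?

Best loop SEK → AUD → ZAR → SEK:
SEK 3,926,000.00 × 0.12260 (sell SEK at bid) = AUD 481,327.60
AUD 481,327.60 × 13.146 (sell AUD at bid) = ZAR 6,327,532.63
ZAR 6,327,532.63 ÷ 1.5831 (buy SEK at ask) = SEK 3,996,925.42

Net profit: SEK 70,925.42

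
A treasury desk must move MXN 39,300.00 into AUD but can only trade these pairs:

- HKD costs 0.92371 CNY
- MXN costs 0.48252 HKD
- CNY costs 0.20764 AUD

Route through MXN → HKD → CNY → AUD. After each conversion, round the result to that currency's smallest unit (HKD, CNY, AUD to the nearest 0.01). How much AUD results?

AUD 3,637.09

MXN 39,300.00 × 0.48252 = HKD 18,963.04
HKD 18,963.04 × 0.92371 = CNY 17,516.35
CNY 17,516.35 × 0.20764 = AUD 3,637.09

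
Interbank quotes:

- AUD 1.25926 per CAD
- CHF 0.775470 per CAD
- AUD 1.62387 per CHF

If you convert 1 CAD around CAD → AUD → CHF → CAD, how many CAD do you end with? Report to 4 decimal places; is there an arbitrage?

1.0000 (no arbitrage)

Around CAD → AUD → CHF → CAD: 1 × 1.25926 ÷ 1.62387 ÷ 0.775470 = 0.999998
Product ≈ 1 (deviation 0.000%, within rounding noise).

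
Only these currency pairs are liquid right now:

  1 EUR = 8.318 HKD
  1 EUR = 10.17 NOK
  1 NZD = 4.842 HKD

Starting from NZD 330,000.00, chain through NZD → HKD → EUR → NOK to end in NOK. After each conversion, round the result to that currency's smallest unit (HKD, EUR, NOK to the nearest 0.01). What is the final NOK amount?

NZD 330,000.00 × 4.842 = HKD 1,597,860.00
HKD 1,597,860.00 ÷ 8.318 = EUR 192,096.66
EUR 192,096.66 × 10.17 = NOK 1,953,623.03

NOK 1,953,623.03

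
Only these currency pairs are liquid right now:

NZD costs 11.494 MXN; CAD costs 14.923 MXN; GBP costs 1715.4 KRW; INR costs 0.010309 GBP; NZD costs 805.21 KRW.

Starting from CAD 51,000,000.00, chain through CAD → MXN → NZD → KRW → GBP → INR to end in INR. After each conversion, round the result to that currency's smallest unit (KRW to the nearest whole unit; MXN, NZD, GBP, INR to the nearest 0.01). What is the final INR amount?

CAD 51,000,000.00 × 14.923 = MXN 761,073,000.00
MXN 761,073,000.00 ÷ 11.494 = NZD 66,214,807.73
NZD 66,214,807.73 × 805.21 = KRW 53,316,825,332
KRW 53,316,825,332 ÷ 1715.4 = GBP 31,081,278.61
GBP 31,081,278.61 ÷ 0.010309 = INR 3,014,965,429.24

INR 3,014,965,429.24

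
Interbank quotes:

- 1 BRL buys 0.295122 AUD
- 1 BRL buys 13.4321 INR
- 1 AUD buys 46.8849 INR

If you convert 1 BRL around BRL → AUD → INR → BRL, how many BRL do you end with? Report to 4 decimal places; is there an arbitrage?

1.0301 (arbitrage exists)

Around BRL → AUD → INR → BRL: 1 × 0.295122 × 46.8849 ÷ 13.4321 = 1.030127
Product > 1; profitable direction is BRL → AUD → INR → BRL.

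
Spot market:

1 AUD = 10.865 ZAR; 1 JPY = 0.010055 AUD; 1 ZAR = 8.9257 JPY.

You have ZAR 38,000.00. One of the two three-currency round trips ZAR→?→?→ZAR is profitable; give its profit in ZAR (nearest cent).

Profitable loop is ZAR → AUD → JPY → ZAR:
ZAR 38,000.00 ÷ 10.865 = AUD 3,497.47
AUD 3,497.47 ÷ 0.010055 = JPY 347,834
JPY 347,834 ÷ 8.9257 = ZAR 38,969.92
Profit = ZAR 38,969.92 − ZAR 38,000.00

Profit: ZAR 969.92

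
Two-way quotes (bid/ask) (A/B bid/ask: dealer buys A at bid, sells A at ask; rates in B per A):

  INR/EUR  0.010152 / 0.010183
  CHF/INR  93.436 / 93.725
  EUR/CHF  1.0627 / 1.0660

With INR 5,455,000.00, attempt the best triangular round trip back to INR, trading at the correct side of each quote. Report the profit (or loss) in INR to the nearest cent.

Net profit: INR 43,842.52

Best loop INR → EUR → CHF → INR:
INR 5,455,000.00 × 0.010152 (sell INR at bid) = EUR 55,379.16
EUR 55,379.16 × 1.0627 (sell EUR at bid) = CHF 58,851.43
CHF 58,851.43 × 93.436 (sell CHF at bid) = INR 5,498,842.52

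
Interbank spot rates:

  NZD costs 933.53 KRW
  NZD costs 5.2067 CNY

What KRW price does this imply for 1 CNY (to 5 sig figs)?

1 CNY ÷ 5.2067 = 0.19206 NZD
0.19206 NZD × 933.53 = 179.294 KRW

CNY/KRW = 179.29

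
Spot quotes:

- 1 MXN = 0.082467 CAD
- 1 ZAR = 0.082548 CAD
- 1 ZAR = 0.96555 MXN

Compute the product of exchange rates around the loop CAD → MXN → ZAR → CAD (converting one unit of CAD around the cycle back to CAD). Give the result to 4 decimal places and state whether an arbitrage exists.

Around CAD → MXN → ZAR → CAD: 1 ÷ 0.082467 ÷ 0.96555 × 0.082548 = 1.036696
Product > 1; profitable direction is CAD → MXN → ZAR → CAD.

1.0367 (arbitrage exists)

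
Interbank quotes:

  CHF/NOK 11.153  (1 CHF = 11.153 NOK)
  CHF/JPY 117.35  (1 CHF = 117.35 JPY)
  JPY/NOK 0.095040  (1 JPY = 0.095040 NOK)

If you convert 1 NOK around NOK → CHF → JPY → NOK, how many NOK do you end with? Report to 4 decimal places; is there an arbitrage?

Around NOK → CHF → JPY → NOK: 1 ÷ 11.153 × 117.35 × 0.095040 = 0.999995
Product ≈ 1 (deviation 0.001%, within rounding noise).

1.0000 (no arbitrage)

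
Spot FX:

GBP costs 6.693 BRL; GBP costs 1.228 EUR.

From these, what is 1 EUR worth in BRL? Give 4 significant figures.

EUR/BRL = 5.450

1 EUR ÷ 1.228 = 0.814332 GBP
0.814332 GBP × 6.693 = 5.45033 BRL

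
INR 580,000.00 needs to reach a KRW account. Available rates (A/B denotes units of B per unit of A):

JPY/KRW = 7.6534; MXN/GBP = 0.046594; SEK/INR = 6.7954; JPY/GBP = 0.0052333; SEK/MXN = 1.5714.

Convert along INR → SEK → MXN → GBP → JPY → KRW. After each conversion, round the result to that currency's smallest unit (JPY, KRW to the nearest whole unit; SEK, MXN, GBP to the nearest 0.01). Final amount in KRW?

INR 580,000.00 ÷ 6.7954 = SEK 85,351.86
SEK 85,351.86 × 1.5714 = MXN 134,121.91
MXN 134,121.91 × 0.046594 = GBP 6,249.28
GBP 6,249.28 ÷ 0.0052333 = JPY 1,194,138
JPY 1,194,138 × 7.6534 = KRW 9,139,216

KRW 9,139,216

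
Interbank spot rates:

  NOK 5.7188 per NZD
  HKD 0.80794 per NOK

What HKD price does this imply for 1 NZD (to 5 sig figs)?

1 NZD × 5.7188 = 5.7188 NOK
5.7188 NOK × 0.80794 = 4.62045 HKD

NZD/HKD = 4.6204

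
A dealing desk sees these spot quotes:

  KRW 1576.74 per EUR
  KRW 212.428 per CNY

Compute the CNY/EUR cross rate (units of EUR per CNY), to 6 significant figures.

1 CNY × 212.428 = 212.428 KRW
212.428 KRW ÷ 1576.74 = 0.134726 EUR

CNY/EUR = 0.134726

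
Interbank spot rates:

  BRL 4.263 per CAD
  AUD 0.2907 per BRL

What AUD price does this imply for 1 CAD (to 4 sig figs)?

CAD/AUD = 1.239

1 CAD × 4.263 = 4.263 BRL
4.263 BRL × 0.2907 = 1.23925 AUD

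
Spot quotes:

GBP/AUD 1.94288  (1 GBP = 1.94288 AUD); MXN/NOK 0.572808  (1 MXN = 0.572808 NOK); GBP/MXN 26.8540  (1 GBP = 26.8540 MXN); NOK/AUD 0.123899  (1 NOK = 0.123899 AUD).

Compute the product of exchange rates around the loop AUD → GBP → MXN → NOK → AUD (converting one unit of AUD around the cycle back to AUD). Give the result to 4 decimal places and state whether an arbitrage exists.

0.9809 (arbitrage exists)

Around AUD → GBP → MXN → NOK → AUD: 1 ÷ 1.94288 × 26.8540 × 0.572808 × 0.123899 = 0.980934
Product < 1; profitable direction is AUD → NOK → MXN → GBP → AUD.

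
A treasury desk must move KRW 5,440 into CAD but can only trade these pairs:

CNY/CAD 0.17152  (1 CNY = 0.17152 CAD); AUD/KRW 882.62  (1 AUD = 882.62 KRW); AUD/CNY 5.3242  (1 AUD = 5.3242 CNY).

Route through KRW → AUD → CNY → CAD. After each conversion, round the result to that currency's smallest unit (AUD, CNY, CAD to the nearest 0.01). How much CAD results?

KRW 5,440 ÷ 882.62 = AUD 6.16
AUD 6.16 × 5.3242 = CNY 32.80
CNY 32.80 × 0.17152 = CAD 5.63

CAD 5.63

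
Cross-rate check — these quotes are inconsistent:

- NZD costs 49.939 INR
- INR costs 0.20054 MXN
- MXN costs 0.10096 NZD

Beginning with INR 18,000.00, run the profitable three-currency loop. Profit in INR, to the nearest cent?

Profit: INR 199.64

Profitable loop is INR → MXN → NZD → INR:
INR 18,000.00 × 0.20054 = MXN 3,609.72
MXN 3,609.72 × 0.10096 = NZD 364.44
NZD 364.44 × 49.939 = INR 18,199.64
Profit = INR 18,199.64 − INR 18,000.00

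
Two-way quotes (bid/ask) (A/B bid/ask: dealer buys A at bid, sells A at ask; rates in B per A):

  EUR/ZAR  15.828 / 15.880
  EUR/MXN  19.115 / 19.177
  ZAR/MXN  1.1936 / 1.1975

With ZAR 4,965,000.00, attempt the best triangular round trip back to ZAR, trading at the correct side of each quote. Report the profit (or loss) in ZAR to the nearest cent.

Net profit: ZAR 25,769.76

Best loop ZAR → EUR → MXN → ZAR:
ZAR 4,965,000.00 ÷ 15.880 (buy EUR at ask) = EUR 312,657.43
EUR 312,657.43 × 19.115 (sell EUR at bid) = MXN 5,976,446.79
MXN 5,976,446.79 ÷ 1.1975 (buy ZAR at ask) = ZAR 4,990,769.76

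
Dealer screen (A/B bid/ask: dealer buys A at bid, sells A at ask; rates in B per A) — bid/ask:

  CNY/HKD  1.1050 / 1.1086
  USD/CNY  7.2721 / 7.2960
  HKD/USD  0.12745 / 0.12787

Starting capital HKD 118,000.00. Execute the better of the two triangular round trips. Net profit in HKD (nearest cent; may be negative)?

Net profit: HKD 2,849.25

Best loop HKD → USD → CNY → HKD:
HKD 118,000.00 × 0.12745 (sell HKD at bid) = USD 15,039.10
USD 15,039.10 × 7.2721 (sell USD at bid) = CNY 109,365.84
CNY 109,365.84 × 1.1050 (sell CNY at bid) = HKD 120,849.25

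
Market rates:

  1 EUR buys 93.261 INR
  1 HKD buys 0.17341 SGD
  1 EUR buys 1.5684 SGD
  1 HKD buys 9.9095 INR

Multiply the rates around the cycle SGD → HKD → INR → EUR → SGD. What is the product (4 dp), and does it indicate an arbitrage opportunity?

Around SGD → HKD → INR → EUR → SGD: 1 ÷ 0.17341 × 9.9095 ÷ 93.261 × 1.5684 = 0.961024
Product < 1; profitable direction is SGD → EUR → INR → HKD → SGD.

0.9610 (arbitrage exists)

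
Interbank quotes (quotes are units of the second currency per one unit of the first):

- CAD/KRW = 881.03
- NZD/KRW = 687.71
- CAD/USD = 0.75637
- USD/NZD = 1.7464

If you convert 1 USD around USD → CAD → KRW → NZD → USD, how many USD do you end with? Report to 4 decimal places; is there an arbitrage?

0.9699 (arbitrage exists)

Around USD → CAD → KRW → NZD → USD: 1 ÷ 0.75637 × 881.03 ÷ 687.71 ÷ 1.7464 = 0.969856
Product < 1; profitable direction is USD → NZD → KRW → CAD → USD.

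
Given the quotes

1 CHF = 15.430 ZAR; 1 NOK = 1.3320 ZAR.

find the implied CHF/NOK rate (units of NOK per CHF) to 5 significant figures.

CHF/NOK = 11.584

1 CHF × 15.430 = 15.43 ZAR
15.43 ZAR ÷ 1.3320 = 11.5841 NOK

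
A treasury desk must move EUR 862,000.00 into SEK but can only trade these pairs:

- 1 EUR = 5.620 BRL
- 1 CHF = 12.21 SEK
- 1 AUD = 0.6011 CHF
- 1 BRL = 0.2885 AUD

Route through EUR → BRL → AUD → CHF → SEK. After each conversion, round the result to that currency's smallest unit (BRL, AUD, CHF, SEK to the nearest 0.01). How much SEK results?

EUR 862,000.00 × 5.620 = BRL 4,844,440.00
BRL 4,844,440.00 × 0.2885 = AUD 1,397,620.94
AUD 1,397,620.94 × 0.6011 = CHF 840,109.95
CHF 840,109.95 × 12.21 = SEK 10,257,742.49

SEK 10,257,742.49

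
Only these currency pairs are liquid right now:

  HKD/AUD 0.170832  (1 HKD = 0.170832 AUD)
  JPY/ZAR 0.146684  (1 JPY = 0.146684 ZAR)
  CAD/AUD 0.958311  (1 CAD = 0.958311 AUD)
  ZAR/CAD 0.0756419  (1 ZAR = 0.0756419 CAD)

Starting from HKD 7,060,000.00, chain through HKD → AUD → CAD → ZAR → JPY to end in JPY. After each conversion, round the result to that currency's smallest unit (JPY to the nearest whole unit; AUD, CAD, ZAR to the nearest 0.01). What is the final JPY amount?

JPY 113,428,524

HKD 7,060,000.00 × 0.170832 = AUD 1,206,073.92
AUD 1,206,073.92 ÷ 0.958311 = CAD 1,258,541.25
CAD 1,258,541.25 ÷ 0.0756419 = ZAR 16,638,149.62
ZAR 16,638,149.62 ÷ 0.146684 = JPY 113,428,524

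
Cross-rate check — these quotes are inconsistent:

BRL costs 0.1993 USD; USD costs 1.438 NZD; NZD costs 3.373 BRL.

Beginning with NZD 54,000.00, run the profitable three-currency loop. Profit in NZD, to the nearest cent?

Profit: NZD 1,861.33

Profitable loop is NZD → USD → BRL → NZD:
NZD 54,000.00 ÷ 1.438 = USD 37,552.16
USD 37,552.16 ÷ 0.1993 = BRL 188,420.25
BRL 188,420.25 ÷ 3.373 = NZD 55,861.33
Profit = NZD 55,861.33 − NZD 54,000.00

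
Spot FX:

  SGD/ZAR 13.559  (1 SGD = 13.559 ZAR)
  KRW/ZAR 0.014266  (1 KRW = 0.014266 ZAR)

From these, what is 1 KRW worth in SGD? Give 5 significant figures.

KRW/SGD = 0.0010521

1 KRW × 0.014266 = 0.014266 ZAR
0.014266 ZAR ÷ 13.559 = 0.00105214 SGD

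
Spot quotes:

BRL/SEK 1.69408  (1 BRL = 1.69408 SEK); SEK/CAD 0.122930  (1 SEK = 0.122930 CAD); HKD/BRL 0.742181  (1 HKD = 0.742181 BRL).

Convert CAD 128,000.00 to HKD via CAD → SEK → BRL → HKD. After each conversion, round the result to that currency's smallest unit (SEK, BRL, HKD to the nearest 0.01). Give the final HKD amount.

HKD 828,148.73

CAD 128,000.00 ÷ 0.122930 = SEK 1,041,242.98
SEK 1,041,242.98 ÷ 1.69408 = BRL 614,636.25
BRL 614,636.25 ÷ 0.742181 = HKD 828,148.73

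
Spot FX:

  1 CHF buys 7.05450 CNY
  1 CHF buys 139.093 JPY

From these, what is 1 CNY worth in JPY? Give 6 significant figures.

1 CNY ÷ 7.05450 = 0.141753 CHF
0.141753 CHF × 139.093 = 19.7169 JPY

CNY/JPY = 19.7169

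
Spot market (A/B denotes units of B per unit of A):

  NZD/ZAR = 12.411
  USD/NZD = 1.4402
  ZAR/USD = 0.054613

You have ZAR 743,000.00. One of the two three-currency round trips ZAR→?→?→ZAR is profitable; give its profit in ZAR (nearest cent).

Profit: ZAR 18,137.64

Profitable loop is ZAR → NZD → USD → ZAR:
ZAR 743,000.00 ÷ 12.411 = NZD 59,866.25
NZD 59,866.25 ÷ 1.4402 = USD 41,568.01
USD 41,568.01 ÷ 0.054613 = ZAR 761,137.64
Profit = ZAR 761,137.64 − ZAR 743,000.00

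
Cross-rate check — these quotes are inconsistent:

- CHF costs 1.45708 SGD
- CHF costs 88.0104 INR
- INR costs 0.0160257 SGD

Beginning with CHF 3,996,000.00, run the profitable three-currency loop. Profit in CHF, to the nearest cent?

Profitable loop is CHF → SGD → INR → CHF:
CHF 3,996,000.00 × 1.45708 = SGD 5,822,491.68
SGD 5,822,491.68 ÷ 0.0160257 = INR 363,322,143.81
INR 363,322,143.81 ÷ 88.0104 = CHF 4,128,172.85
Profit = CHF 4,128,172.85 − CHF 3,996,000.00

Profit: CHF 132,172.85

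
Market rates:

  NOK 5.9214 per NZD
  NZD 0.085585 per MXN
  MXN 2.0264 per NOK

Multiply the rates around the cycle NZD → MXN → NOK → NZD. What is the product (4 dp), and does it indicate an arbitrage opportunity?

Around NZD → MXN → NOK → NZD: 1 ÷ 0.085585 ÷ 2.0264 ÷ 5.9214 = 0.973762
Product < 1; profitable direction is NZD → NOK → MXN → NZD.

0.9738 (arbitrage exists)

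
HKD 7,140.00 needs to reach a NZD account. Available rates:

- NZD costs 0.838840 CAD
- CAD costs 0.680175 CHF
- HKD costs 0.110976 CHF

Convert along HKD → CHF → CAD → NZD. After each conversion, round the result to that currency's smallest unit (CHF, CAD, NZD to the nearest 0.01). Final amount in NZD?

HKD 7,140.00 × 0.110976 = CHF 792.37
CHF 792.37 ÷ 0.680175 = CAD 1,164.95
CAD 1,164.95 ÷ 0.838840 = NZD 1,388.76

NZD 1,388.76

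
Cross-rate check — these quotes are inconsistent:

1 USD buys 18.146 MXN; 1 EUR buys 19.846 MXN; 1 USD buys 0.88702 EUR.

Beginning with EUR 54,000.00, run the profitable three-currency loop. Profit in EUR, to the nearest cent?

Profitable loop is EUR → USD → MXN → EUR:
EUR 54,000.00 ÷ 0.88702 = USD 60,878.00
USD 60,878.00 × 18.146 = MXN 1,104,692.12
MXN 1,104,692.12 ÷ 19.846 = EUR 55,663.21
Profit = EUR 55,663.21 − EUR 54,000.00

Profit: EUR 1,663.21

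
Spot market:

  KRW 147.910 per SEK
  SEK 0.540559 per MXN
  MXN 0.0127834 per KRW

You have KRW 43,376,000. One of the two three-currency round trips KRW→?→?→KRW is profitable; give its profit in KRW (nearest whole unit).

Profitable loop is KRW → MXN → SEK → KRW:
KRW 43,376,000 × 0.0127834 = MXN 554,492.76
MXN 554,492.76 × 0.540559 = SEK 299,736.05
SEK 299,736.05 × 147.910 = KRW 44,333,959
Profit = KRW 44,333,959 − KRW 43,376,000

Profit: KRW 957,959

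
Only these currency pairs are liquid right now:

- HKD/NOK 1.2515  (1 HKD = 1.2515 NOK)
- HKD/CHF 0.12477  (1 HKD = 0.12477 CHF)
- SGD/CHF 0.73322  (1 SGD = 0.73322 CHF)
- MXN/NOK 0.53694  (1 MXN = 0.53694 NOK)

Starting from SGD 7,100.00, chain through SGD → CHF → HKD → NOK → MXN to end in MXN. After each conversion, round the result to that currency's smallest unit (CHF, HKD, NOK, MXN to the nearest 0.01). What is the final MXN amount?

SGD 7,100.00 × 0.73322 = CHF 5,205.86
CHF 5,205.86 ÷ 0.12477 = HKD 41,723.65
HKD 41,723.65 × 1.2515 = NOK 52,217.15
NOK 52,217.15 ÷ 0.53694 = MXN 97,249.51

MXN 97,249.51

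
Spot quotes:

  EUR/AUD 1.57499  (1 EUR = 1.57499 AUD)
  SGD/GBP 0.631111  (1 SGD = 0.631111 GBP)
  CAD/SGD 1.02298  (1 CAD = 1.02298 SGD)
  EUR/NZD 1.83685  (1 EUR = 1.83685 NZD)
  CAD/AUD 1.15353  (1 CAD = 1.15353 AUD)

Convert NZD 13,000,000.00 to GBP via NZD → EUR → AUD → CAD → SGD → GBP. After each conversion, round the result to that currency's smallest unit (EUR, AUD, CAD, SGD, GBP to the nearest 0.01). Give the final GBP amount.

NZD 13,000,000.00 ÷ 1.83685 = EUR 7,077,333.48
EUR 7,077,333.48 × 1.57499 = AUD 11,146,729.46
AUD 11,146,729.46 ÷ 1.15353 = CAD 9,663,146.57
CAD 9,663,146.57 × 1.02298 = SGD 9,885,205.68
SGD 9,885,205.68 × 0.631111 = GBP 6,238,662.04

GBP 6,238,662.04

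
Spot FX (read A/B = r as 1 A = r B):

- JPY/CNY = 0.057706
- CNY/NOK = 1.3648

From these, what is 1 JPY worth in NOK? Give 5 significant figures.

1 JPY × 0.057706 = 0.057706 CNY
0.057706 CNY × 1.3648 = 0.0787571 NOK

JPY/NOK = 0.078757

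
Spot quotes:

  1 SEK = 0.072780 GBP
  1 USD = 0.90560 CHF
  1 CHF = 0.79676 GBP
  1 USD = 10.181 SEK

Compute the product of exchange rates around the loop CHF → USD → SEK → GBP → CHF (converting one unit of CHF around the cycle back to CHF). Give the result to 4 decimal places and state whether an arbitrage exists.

Around CHF → USD → SEK → GBP → CHF: 1 ÷ 0.90560 × 10.181 × 0.072780 ÷ 0.79676 = 1.026925
Product > 1; profitable direction is CHF → USD → SEK → GBP → CHF.

1.0269 (arbitrage exists)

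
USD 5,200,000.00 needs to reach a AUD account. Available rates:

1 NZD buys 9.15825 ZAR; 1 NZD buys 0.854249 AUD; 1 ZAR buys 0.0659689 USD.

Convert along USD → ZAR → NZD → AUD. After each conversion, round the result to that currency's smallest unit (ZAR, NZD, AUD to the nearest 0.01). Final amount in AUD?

AUD 7,352,517.82

USD 5,200,000.00 ÷ 0.0659689 = ZAR 78,825,022.09
ZAR 78,825,022.09 ÷ 9.15825 = NZD 8,606,996.11
NZD 8,606,996.11 × 0.854249 = AUD 7,352,517.82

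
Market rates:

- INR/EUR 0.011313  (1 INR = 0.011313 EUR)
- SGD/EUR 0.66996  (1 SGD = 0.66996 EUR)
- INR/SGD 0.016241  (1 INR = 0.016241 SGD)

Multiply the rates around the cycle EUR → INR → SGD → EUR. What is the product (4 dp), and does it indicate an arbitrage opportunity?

0.9618 (arbitrage exists)

Around EUR → INR → SGD → EUR: 1 ÷ 0.011313 × 0.016241 × 0.66996 = 0.961798
Product < 1; profitable direction is EUR → SGD → INR → EUR.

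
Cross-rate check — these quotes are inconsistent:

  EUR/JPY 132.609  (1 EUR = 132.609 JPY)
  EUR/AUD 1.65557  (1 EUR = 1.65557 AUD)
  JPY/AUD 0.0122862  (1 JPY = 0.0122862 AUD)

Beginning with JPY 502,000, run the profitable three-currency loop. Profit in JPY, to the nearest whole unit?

Profit: JPY 8,106

Profitable loop is JPY → EUR → AUD → JPY:
JPY 502,000 ÷ 132.609 = EUR 3,785.57
EUR 3,785.57 × 1.65557 = AUD 6,267.27
AUD 6,267.27 ÷ 0.0122862 = JPY 510,106
Profit = JPY 510,106 − JPY 502,000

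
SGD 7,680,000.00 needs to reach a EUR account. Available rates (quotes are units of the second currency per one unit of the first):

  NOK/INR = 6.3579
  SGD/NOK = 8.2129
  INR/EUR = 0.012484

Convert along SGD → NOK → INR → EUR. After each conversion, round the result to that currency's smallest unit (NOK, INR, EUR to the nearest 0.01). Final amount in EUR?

SGD 7,680,000.00 × 8.2129 = NOK 63,075,072.00
NOK 63,075,072.00 × 6.3579 = INR 401,025,000.27
INR 401,025,000.27 × 0.012484 = EUR 5,006,396.10

EUR 5,006,396.10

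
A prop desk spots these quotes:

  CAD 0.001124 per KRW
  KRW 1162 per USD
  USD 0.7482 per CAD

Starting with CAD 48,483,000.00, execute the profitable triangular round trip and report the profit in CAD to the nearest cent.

Profitable loop is CAD → KRW → USD → CAD:
CAD 48,483,000.00 ÷ 0.001124 = KRW 43,134,341,637
KRW 43,134,341,637 ÷ 1162 = USD 37,120,775.94
USD 37,120,775.94 ÷ 0.7482 = CAD 49,613,440.17
Profit = CAD 49,613,440.17 − CAD 48,483,000.00

Profit: CAD 1,130,440.17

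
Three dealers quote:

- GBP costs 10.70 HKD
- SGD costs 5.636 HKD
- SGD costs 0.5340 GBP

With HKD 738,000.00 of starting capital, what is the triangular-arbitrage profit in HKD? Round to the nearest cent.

Profit: HKD 10,187.44

Profitable loop is HKD → SGD → GBP → HKD:
HKD 738,000.00 ÷ 5.636 = SGD 130,943.93
SGD 130,943.93 × 0.5340 = GBP 69,924.06
GBP 69,924.06 × 10.70 = HKD 748,187.44
Profit = HKD 748,187.44 − HKD 738,000.00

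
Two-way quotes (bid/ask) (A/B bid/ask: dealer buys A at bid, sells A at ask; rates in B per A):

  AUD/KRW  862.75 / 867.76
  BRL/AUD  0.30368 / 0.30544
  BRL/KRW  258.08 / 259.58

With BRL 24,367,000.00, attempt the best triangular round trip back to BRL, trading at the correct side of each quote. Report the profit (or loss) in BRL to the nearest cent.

Best loop BRL → AUD → KRW → BRL:
BRL 24,367,000.00 × 0.30368 (sell BRL at bid) = AUD 7,399,770.56
AUD 7,399,770.56 × 862.75 (sell AUD at bid) = KRW 6,384,152,051
KRW 6,384,152,051 ÷ 259.58 (buy BRL at ask) = BRL 24,594,159.99

Net profit: BRL 227,159.99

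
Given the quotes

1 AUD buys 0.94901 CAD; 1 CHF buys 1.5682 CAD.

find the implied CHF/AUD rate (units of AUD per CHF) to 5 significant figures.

1 CHF × 1.5682 = 1.5682 CAD
1.5682 CAD ÷ 0.94901 = 1.65246 AUD

CHF/AUD = 1.6525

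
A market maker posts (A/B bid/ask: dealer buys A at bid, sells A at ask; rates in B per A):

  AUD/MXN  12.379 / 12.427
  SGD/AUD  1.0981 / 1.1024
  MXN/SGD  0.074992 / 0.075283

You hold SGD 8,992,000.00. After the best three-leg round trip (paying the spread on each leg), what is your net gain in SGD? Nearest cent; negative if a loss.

Best loop SGD → AUD → MXN → SGD:
SGD 8,992,000.00 × 1.0981 (sell SGD at bid) = AUD 9,874,115.20
AUD 9,874,115.20 × 12.379 (sell AUD at bid) = MXN 122,231,672.06
MXN 122,231,672.06 × 0.074992 (sell MXN at bid) = SGD 9,166,397.55

Net profit: SGD 174,397.55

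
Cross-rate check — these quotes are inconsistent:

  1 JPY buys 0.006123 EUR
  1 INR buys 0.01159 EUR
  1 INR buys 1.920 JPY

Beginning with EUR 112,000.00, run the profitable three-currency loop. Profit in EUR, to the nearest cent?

Profit: EUR 1,605.69

Profitable loop is EUR → INR → JPY → EUR:
EUR 112,000.00 ÷ 0.01159 = INR 9,663,503.02
INR 9,663,503.02 × 1.920 = JPY 18,553,926
JPY 18,553,926 × 0.006123 = EUR 113,605.69
Profit = EUR 113,605.69 − EUR 112,000.00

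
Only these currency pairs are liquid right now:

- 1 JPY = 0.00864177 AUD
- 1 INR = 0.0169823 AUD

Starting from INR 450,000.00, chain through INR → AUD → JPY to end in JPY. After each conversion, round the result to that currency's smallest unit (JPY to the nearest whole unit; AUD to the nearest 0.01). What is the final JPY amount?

JPY 884,313

INR 450,000.00 × 0.0169823 = AUD 7,642.03
AUD 7,642.03 ÷ 0.00864177 = JPY 884,313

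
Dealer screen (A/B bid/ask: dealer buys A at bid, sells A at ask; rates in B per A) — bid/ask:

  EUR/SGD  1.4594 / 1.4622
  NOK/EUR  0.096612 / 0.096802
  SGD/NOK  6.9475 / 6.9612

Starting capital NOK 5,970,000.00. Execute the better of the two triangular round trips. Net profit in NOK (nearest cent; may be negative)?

Best loop NOK → SGD → EUR → NOK:
NOK 5,970,000.00 ÷ 6.9612 (buy SGD at ask) = SGD 857,610.76
SGD 857,610.76 ÷ 1.4622 (buy EUR at ask) = EUR 586,520.83
EUR 586,520.83 ÷ 0.096802 (buy NOK at ask) = NOK 6,058,974.29

Net profit: NOK 88,974.29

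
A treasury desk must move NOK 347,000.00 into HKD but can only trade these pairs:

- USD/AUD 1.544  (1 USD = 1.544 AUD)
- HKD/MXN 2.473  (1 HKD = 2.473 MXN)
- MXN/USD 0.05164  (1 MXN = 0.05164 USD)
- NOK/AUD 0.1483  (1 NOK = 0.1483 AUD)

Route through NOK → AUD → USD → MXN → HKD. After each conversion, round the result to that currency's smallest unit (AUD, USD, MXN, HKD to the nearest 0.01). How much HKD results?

HKD 260,983.45

NOK 347,000.00 × 0.1483 = AUD 51,460.10
AUD 51,460.10 ÷ 1.544 = USD 33,329.08
USD 33,329.08 ÷ 0.05164 = MXN 645,412.08
MXN 645,412.08 ÷ 2.473 = HKD 260,983.45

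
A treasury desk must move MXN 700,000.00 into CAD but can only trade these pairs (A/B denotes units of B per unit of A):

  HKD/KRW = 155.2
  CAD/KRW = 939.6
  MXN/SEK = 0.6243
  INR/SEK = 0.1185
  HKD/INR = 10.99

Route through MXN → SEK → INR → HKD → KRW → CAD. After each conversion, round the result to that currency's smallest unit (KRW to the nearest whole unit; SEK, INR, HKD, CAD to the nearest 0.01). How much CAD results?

MXN 700,000.00 × 0.6243 = SEK 437,010.00
SEK 437,010.00 ÷ 0.1185 = INR 3,687,848.10
INR 3,687,848.10 ÷ 10.99 = HKD 335,563.98
HKD 335,563.98 × 155.2 = KRW 52,079,530
KRW 52,079,530 ÷ 939.6 = CAD 55,427.34

CAD 55,427.34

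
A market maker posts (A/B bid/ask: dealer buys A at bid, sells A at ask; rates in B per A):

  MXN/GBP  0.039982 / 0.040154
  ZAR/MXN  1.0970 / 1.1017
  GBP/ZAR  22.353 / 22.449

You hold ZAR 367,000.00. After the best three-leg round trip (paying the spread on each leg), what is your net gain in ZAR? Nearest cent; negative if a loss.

Net profit: ZAR 2,553.14

Best loop ZAR → GBP → MXN → ZAR:
ZAR 367,000.00 ÷ 22.449 (buy GBP at ask) = GBP 16,348.17
GBP 16,348.17 ÷ 0.040154 (buy MXN at ask) = MXN 407,136.70
MXN 407,136.70 ÷ 1.1017 (buy ZAR at ask) = ZAR 369,553.14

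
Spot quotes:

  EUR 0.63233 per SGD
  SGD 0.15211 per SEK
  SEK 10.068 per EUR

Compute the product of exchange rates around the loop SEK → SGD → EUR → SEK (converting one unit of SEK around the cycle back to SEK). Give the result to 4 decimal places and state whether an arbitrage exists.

0.9684 (arbitrage exists)

Around SEK → SGD → EUR → SEK: 1 × 0.15211 × 0.63233 × 10.068 = 0.968378
Product < 1; profitable direction is SEK → EUR → SGD → SEK.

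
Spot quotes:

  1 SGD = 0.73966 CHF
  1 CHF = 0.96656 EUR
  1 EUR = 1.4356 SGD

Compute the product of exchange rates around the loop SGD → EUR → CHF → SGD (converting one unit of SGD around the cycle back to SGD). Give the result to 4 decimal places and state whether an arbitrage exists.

Around SGD → EUR → CHF → SGD: 1 ÷ 1.4356 ÷ 0.96656 ÷ 0.73966 = 0.974329
Product < 1; profitable direction is SGD → CHF → EUR → SGD.

0.9743 (arbitrage exists)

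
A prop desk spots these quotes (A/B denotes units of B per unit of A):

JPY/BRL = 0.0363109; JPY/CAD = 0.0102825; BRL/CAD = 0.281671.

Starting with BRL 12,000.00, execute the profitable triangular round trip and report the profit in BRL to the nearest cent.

Profit: BRL 64.26

Profitable loop is BRL → JPY → CAD → BRL:
BRL 12,000.00 ÷ 0.0363109 = JPY 330,479
JPY 330,479 × 0.0102825 = CAD 3,398.15
CAD 3,398.15 ÷ 0.281671 = BRL 12,064.26
Profit = BRL 12,064.26 − BRL 12,000.00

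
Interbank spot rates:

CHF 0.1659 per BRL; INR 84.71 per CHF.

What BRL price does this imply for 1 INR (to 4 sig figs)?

INR/BRL = 0.07116

1 INR ÷ 84.71 = 0.011805 CHF
0.011805 CHF ÷ 0.1659 = 0.0711572 BRL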